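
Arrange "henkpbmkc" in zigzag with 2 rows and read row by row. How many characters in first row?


Zigzag "henkpbmkc" into 2 rows:
Placing characters:
  'h' => row 0
  'e' => row 1
  'n' => row 0
  'k' => row 1
  'p' => row 0
  'b' => row 1
  'm' => row 0
  'k' => row 1
  'c' => row 0
Rows:
  Row 0: "hnpmc"
  Row 1: "ekbk"
First row length: 5

5


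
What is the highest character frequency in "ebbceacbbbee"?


Input: ebbceacbbbee
Character counts:
  'a': 1
  'b': 5
  'c': 2
  'e': 4
Maximum frequency: 5

5


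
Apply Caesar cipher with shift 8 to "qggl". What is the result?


Caesar cipher: shift "qggl" by 8
  'q' (pos 16) + 8 = pos 24 = 'y'
  'g' (pos 6) + 8 = pos 14 = 'o'
  'g' (pos 6) + 8 = pos 14 = 'o'
  'l' (pos 11) + 8 = pos 19 = 't'
Result: yoot

yoot


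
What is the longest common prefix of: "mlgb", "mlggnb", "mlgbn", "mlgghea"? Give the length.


Words: mlgb, mlggnb, mlgbn, mlgghea
  Position 0: all 'm' => match
  Position 1: all 'l' => match
  Position 2: all 'g' => match
  Position 3: ('b', 'g', 'b', 'g') => mismatch, stop
LCP = "mlg" (length 3)

3


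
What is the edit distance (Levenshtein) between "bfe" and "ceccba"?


Computing edit distance: "bfe" -> "ceccba"
DP table:
           c    e    c    c    b    a
      0    1    2    3    4    5    6
  b   1    1    2    3    4    4    5
  f   2    2    2    3    4    5    5
  e   3    3    2    3    4    5    6
Edit distance = dp[3][6] = 6

6


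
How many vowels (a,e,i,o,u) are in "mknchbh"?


Input: mknchbh
Checking each character:
  'm' at position 0: consonant
  'k' at position 1: consonant
  'n' at position 2: consonant
  'c' at position 3: consonant
  'h' at position 4: consonant
  'b' at position 5: consonant
  'h' at position 6: consonant
Total vowels: 0

0


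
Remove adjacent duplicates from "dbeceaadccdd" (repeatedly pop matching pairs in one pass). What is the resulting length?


Input: dbeceaadccdd
Stack-based adjacent duplicate removal:
  Read 'd': push. Stack: d
  Read 'b': push. Stack: db
  Read 'e': push. Stack: dbe
  Read 'c': push. Stack: dbec
  Read 'e': push. Stack: dbece
  Read 'a': push. Stack: dbecea
  Read 'a': matches stack top 'a' => pop. Stack: dbece
  Read 'd': push. Stack: dbeced
  Read 'c': push. Stack: dbecedc
  Read 'c': matches stack top 'c' => pop. Stack: dbeced
  Read 'd': matches stack top 'd' => pop. Stack: dbece
  Read 'd': push. Stack: dbeced
Final stack: "dbeced" (length 6)

6


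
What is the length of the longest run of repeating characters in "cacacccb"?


Input: "cacacccb"
Scanning for longest run:
  Position 1 ('a'): new char, reset run to 1
  Position 2 ('c'): new char, reset run to 1
  Position 3 ('a'): new char, reset run to 1
  Position 4 ('c'): new char, reset run to 1
  Position 5 ('c'): continues run of 'c', length=2
  Position 6 ('c'): continues run of 'c', length=3
  Position 7 ('b'): new char, reset run to 1
Longest run: 'c' with length 3

3


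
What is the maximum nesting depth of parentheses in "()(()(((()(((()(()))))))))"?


Input: "()(()(((()(((()(()))))))))"
Tracking depth:
  Position 0 '(': depth becomes 1
  Position 1 ')': depth becomes 0
  Position 2 '(': depth becomes 1
  Position 3 '(': depth becomes 2
  Position 4 ')': depth becomes 1
  Position 5 '(': depth becomes 2
  Position 6 '(': depth becomes 3
  Position 7 '(': depth becomes 4
  Position 8 '(': depth becomes 5
  Position 9 ')': depth becomes 4
  Position 10 '(': depth becomes 5
  Position 11 '(': depth becomes 6
  Position 12 '(': depth becomes 7
  Position 13 '(': depth becomes 8
  Position 14 ')': depth becomes 7
  Position 15 '(': depth becomes 8
  Position 16 '(': depth becomes 9
  Position 17 ')': depth becomes 8
  Position 18 ')': depth becomes 7
  Position 19 ')': depth becomes 6
  Position 20 ')': depth becomes 5
  Position 21 ')': depth becomes 4
  Position 22 ')': depth becomes 3
  Position 23 ')': depth becomes 2
  Position 24 ')': depth becomes 1
  Position 25 ')': depth becomes 0
Maximum depth reached: 9

9


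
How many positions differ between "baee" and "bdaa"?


Comparing "baee" and "bdaa" position by position:
  Position 0: 'b' vs 'b' => same
  Position 1: 'a' vs 'd' => DIFFER
  Position 2: 'e' vs 'a' => DIFFER
  Position 3: 'e' vs 'a' => DIFFER
Positions that differ: 3

3


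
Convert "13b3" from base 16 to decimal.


Input: "13b3" in base 16
Positional expansion:
  Digit '1' (value 1) x 16^3 = 4096
  Digit '3' (value 3) x 16^2 = 768
  Digit 'b' (value 11) x 16^1 = 176
  Digit '3' (value 3) x 16^0 = 3
Sum = 5043

5043


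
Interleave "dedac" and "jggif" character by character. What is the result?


Interleaving "dedac" and "jggif":
  Position 0: 'd' from first, 'j' from second => "dj"
  Position 1: 'e' from first, 'g' from second => "eg"
  Position 2: 'd' from first, 'g' from second => "dg"
  Position 3: 'a' from first, 'i' from second => "ai"
  Position 4: 'c' from first, 'f' from second => "cf"
Result: djegdgaicf

djegdgaicf


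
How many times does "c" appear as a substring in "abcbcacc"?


Searching for "c" in "abcbcacc"
Scanning each position:
  Position 0: "a" => no
  Position 1: "b" => no
  Position 2: "c" => MATCH
  Position 3: "b" => no
  Position 4: "c" => MATCH
  Position 5: "a" => no
  Position 6: "c" => MATCH
  Position 7: "c" => MATCH
Total occurrences: 4

4


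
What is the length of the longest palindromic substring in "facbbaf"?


Input: "facbbaf"
Checking substrings for palindromes:
  [3:5] "bb" (len 2) => palindrome
Longest palindromic substring: "bb" with length 2

2


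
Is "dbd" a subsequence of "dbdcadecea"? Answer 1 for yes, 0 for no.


Check if "dbd" is a subsequence of "dbdcadecea"
Greedy scan:
  Position 0 ('d'): matches sub[0] = 'd'
  Position 1 ('b'): matches sub[1] = 'b'
  Position 2 ('d'): matches sub[2] = 'd'
  Position 3 ('c'): no match needed
  Position 4 ('a'): no match needed
  Position 5 ('d'): no match needed
  Position 6 ('e'): no match needed
  Position 7 ('c'): no match needed
  Position 8 ('e'): no match needed
  Position 9 ('a'): no match needed
All 3 characters matched => is a subsequence

1


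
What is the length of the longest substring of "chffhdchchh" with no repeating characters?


Input: "chffhdchchh"
Sliding window (track last position of each char):
  Position 0 ('c'): window [0,0] length 1 -- new best
  Position 1 ('h'): window [0,1] length 2 -- new best
  Position 2 ('f'): window [0,2] length 3 -- new best
  Position 3 ('f'): repeat (last at 2), move window start to 3
  Position 3 ('f'): window [3,3] length 1
  Position 4 ('h'): window [3,4] length 2
  Position 5 ('d'): window [3,5] length 3
  Position 6 ('c'): window [3,6] length 4 -- new best
  Position 7 ('h'): repeat (last at 4), move window start to 5
  Position 7 ('h'): window [5,7] length 3
  Position 8 ('c'): repeat (last at 6), move window start to 7
  Position 8 ('c'): window [7,8] length 2
  Position 9 ('h'): repeat (last at 7), move window start to 8
  Position 9 ('h'): window [8,9] length 2
  Position 10 ('h'): repeat (last at 9), move window start to 10
  Position 10 ('h'): window [10,10] length 1
Longest substring with no repeats: "fhdc" with length 4

4


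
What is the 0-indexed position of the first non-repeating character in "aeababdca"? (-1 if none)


Input: aeababdca
Character frequencies:
  'a': 4
  'b': 2
  'c': 1
  'd': 1
  'e': 1
Scanning left to right for freq == 1:
  Position 0 ('a'): freq=4, skip
  Position 1 ('e'): unique! => answer = 1

1


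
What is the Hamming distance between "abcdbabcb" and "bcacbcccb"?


Comparing "abcdbabcb" and "bcacbcccb" position by position:
  Position 0: 'a' vs 'b' => differ
  Position 1: 'b' vs 'c' => differ
  Position 2: 'c' vs 'a' => differ
  Position 3: 'd' vs 'c' => differ
  Position 4: 'b' vs 'b' => same
  Position 5: 'a' vs 'c' => differ
  Position 6: 'b' vs 'c' => differ
  Position 7: 'c' vs 'c' => same
  Position 8: 'b' vs 'b' => same
Total differences (Hamming distance): 6

6


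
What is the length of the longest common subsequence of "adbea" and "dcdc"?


LCS of "adbea" and "dcdc"
DP table:
           d    c    d    c
      0    0    0    0    0
  a   0    0    0    0    0
  d   0    1    1    1    1
  b   0    1    1    1    1
  e   0    1    1    1    1
  a   0    1    1    1    1
LCS length = dp[5][4] = 1

1


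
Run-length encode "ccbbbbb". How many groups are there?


Input: ccbbbbb
Scanning for consecutive runs:
  Group 1: 'c' x 2 (positions 0-1)
  Group 2: 'b' x 5 (positions 2-6)
Total groups: 2

2


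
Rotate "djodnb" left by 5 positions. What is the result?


Input: "djodnb", rotate left by 5
First 5 characters: "djodn"
Remaining characters: "b"
Concatenate remaining + first: "b" + "djodn" = "bdjodn"

bdjodn


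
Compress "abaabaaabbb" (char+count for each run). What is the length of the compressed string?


Input: abaabaaabbb
Runs:
  'a' x 1 => "a1"
  'b' x 1 => "b1"
  'a' x 2 => "a2"
  'b' x 1 => "b1"
  'a' x 3 => "a3"
  'b' x 3 => "b3"
Compressed: "a1b1a2b1a3b3"
Compressed length: 12

12


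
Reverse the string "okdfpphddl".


Input: okdfpphddl
Reading characters right to left:
  Position 9: 'l'
  Position 8: 'd'
  Position 7: 'd'
  Position 6: 'h'
  Position 5: 'p'
  Position 4: 'p'
  Position 3: 'f'
  Position 2: 'd'
  Position 1: 'k'
  Position 0: 'o'
Reversed: lddhppfdko

lddhppfdko


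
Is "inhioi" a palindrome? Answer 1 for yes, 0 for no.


Input: inhioi
Reversed: ioihni
  Compare pos 0 ('i') with pos 5 ('i'): match
  Compare pos 1 ('n') with pos 4 ('o'): MISMATCH
  Compare pos 2 ('h') with pos 3 ('i'): MISMATCH
Result: not a palindrome

0


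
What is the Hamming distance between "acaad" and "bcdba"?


Comparing "acaad" and "bcdba" position by position:
  Position 0: 'a' vs 'b' => differ
  Position 1: 'c' vs 'c' => same
  Position 2: 'a' vs 'd' => differ
  Position 3: 'a' vs 'b' => differ
  Position 4: 'd' vs 'a' => differ
Total differences (Hamming distance): 4

4


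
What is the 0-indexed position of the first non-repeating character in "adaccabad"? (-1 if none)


Input: adaccabad
Character frequencies:
  'a': 4
  'b': 1
  'c': 2
  'd': 2
Scanning left to right for freq == 1:
  Position 0 ('a'): freq=4, skip
  Position 1 ('d'): freq=2, skip
  Position 2 ('a'): freq=4, skip
  Position 3 ('c'): freq=2, skip
  Position 4 ('c'): freq=2, skip
  Position 5 ('a'): freq=4, skip
  Position 6 ('b'): unique! => answer = 6

6


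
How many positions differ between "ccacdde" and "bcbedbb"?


Comparing "ccacdde" and "bcbedbb" position by position:
  Position 0: 'c' vs 'b' => DIFFER
  Position 1: 'c' vs 'c' => same
  Position 2: 'a' vs 'b' => DIFFER
  Position 3: 'c' vs 'e' => DIFFER
  Position 4: 'd' vs 'd' => same
  Position 5: 'd' vs 'b' => DIFFER
  Position 6: 'e' vs 'b' => DIFFER
Positions that differ: 5

5


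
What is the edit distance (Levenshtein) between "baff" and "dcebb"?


Computing edit distance: "baff" -> "dcebb"
DP table:
           d    c    e    b    b
      0    1    2    3    4    5
  b   1    1    2    3    3    4
  a   2    2    2    3    4    4
  f   3    3    3    3    4    5
  f   4    4    4    4    4    5
Edit distance = dp[4][5] = 5

5


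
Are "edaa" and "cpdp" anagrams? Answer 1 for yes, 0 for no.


Strings: "edaa", "cpdp"
Sorted first:  aade
Sorted second: cdpp
Differ at position 0: 'a' vs 'c' => not anagrams

0


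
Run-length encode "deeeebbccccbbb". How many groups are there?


Input: deeeebbccccbbb
Scanning for consecutive runs:
  Group 1: 'd' x 1 (positions 0-0)
  Group 2: 'e' x 4 (positions 1-4)
  Group 3: 'b' x 2 (positions 5-6)
  Group 4: 'c' x 4 (positions 7-10)
  Group 5: 'b' x 3 (positions 11-13)
Total groups: 5

5


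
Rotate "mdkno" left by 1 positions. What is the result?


Input: "mdkno", rotate left by 1
First 1 characters: "m"
Remaining characters: "dkno"
Concatenate remaining + first: "dkno" + "m" = "dknom"

dknom


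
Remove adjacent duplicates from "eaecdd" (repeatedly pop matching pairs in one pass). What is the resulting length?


Input: eaecdd
Stack-based adjacent duplicate removal:
  Read 'e': push. Stack: e
  Read 'a': push. Stack: ea
  Read 'e': push. Stack: eae
  Read 'c': push. Stack: eaec
  Read 'd': push. Stack: eaecd
  Read 'd': matches stack top 'd' => pop. Stack: eaec
Final stack: "eaec" (length 4)

4


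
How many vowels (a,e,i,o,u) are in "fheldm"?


Input: fheldm
Checking each character:
  'f' at position 0: consonant
  'h' at position 1: consonant
  'e' at position 2: vowel (running total: 1)
  'l' at position 3: consonant
  'd' at position 4: consonant
  'm' at position 5: consonant
Total vowels: 1

1


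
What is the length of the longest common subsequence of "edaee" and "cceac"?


LCS of "edaee" and "cceac"
DP table:
           c    c    e    a    c
      0    0    0    0    0    0
  e   0    0    0    1    1    1
  d   0    0    0    1    1    1
  a   0    0    0    1    2    2
  e   0    0    0    1    2    2
  e   0    0    0    1    2    2
LCS length = dp[5][5] = 2

2


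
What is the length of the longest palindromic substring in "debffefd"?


Input: "debffefd"
Checking substrings for palindromes:
  [4:7] "fef" (len 3) => palindrome
  [3:5] "ff" (len 2) => palindrome
Longest palindromic substring: "fef" with length 3

3


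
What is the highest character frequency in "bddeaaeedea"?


Input: bddeaaeedea
Character counts:
  'a': 3
  'b': 1
  'd': 3
  'e': 4
Maximum frequency: 4

4


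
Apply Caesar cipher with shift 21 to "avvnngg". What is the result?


Caesar cipher: shift "avvnngg" by 21
  'a' (pos 0) + 21 = pos 21 = 'v'
  'v' (pos 21) + 21 = pos 16 = 'q'
  'v' (pos 21) + 21 = pos 16 = 'q'
  'n' (pos 13) + 21 = pos 8 = 'i'
  'n' (pos 13) + 21 = pos 8 = 'i'
  'g' (pos 6) + 21 = pos 1 = 'b'
  'g' (pos 6) + 21 = pos 1 = 'b'
Result: vqqiibb

vqqiibb


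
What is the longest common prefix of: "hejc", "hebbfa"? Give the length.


Words: hejc, hebbfa
  Position 0: all 'h' => match
  Position 1: all 'e' => match
  Position 2: ('j', 'b') => mismatch, stop
LCP = "he" (length 2)

2


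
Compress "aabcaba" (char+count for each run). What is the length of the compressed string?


Input: aabcaba
Runs:
  'a' x 2 => "a2"
  'b' x 1 => "b1"
  'c' x 1 => "c1"
  'a' x 1 => "a1"
  'b' x 1 => "b1"
  'a' x 1 => "a1"
Compressed: "a2b1c1a1b1a1"
Compressed length: 12

12


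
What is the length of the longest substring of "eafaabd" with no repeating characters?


Input: "eafaabd"
Sliding window (track last position of each char):
  Position 0 ('e'): window [0,0] length 1 -- new best
  Position 1 ('a'): window [0,1] length 2 -- new best
  Position 2 ('f'): window [0,2] length 3 -- new best
  Position 3 ('a'): repeat (last at 1), move window start to 2
  Position 3 ('a'): window [2,3] length 2
  Position 4 ('a'): repeat (last at 3), move window start to 4
  Position 4 ('a'): window [4,4] length 1
  Position 5 ('b'): window [4,5] length 2
  Position 6 ('d'): window [4,6] length 3
Longest substring with no repeats: "eaf" with length 3

3


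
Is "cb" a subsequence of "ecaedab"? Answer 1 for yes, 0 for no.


Check if "cb" is a subsequence of "ecaedab"
Greedy scan:
  Position 0 ('e'): no match needed
  Position 1 ('c'): matches sub[0] = 'c'
  Position 2 ('a'): no match needed
  Position 3 ('e'): no match needed
  Position 4 ('d'): no match needed
  Position 5 ('a'): no match needed
  Position 6 ('b'): matches sub[1] = 'b'
All 2 characters matched => is a subsequence

1


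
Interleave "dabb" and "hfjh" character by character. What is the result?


Interleaving "dabb" and "hfjh":
  Position 0: 'd' from first, 'h' from second => "dh"
  Position 1: 'a' from first, 'f' from second => "af"
  Position 2: 'b' from first, 'j' from second => "bj"
  Position 3: 'b' from first, 'h' from second => "bh"
Result: dhafbjbh

dhafbjbh


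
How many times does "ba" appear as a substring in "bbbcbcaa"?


Searching for "ba" in "bbbcbcaa"
Scanning each position:
  Position 0: "bb" => no
  Position 1: "bb" => no
  Position 2: "bc" => no
  Position 3: "cb" => no
  Position 4: "bc" => no
  Position 5: "ca" => no
  Position 6: "aa" => no
Total occurrences: 0

0


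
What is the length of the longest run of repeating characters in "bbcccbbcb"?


Input: "bbcccbbcb"
Scanning for longest run:
  Position 1 ('b'): continues run of 'b', length=2
  Position 2 ('c'): new char, reset run to 1
  Position 3 ('c'): continues run of 'c', length=2
  Position 4 ('c'): continues run of 'c', length=3
  Position 5 ('b'): new char, reset run to 1
  Position 6 ('b'): continues run of 'b', length=2
  Position 7 ('c'): new char, reset run to 1
  Position 8 ('b'): new char, reset run to 1
Longest run: 'c' with length 3

3


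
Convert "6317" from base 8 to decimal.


Input: "6317" in base 8
Positional expansion:
  Digit '6' (value 6) x 8^3 = 3072
  Digit '3' (value 3) x 8^2 = 192
  Digit '1' (value 1) x 8^1 = 8
  Digit '7' (value 7) x 8^0 = 7
Sum = 3279

3279


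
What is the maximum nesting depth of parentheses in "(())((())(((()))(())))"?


Input: "(())((())(((()))(())))"
Tracking depth:
  Position 0 '(': depth becomes 1
  Position 1 '(': depth becomes 2
  Position 2 ')': depth becomes 1
  Position 3 ')': depth becomes 0
  Position 4 '(': depth becomes 1
  Position 5 '(': depth becomes 2
  Position 6 '(': depth becomes 3
  Position 7 ')': depth becomes 2
  Position 8 ')': depth becomes 1
  Position 9 '(': depth becomes 2
  Position 10 '(': depth becomes 3
  Position 11 '(': depth becomes 4
  Position 12 '(': depth becomes 5
  Position 13 ')': depth becomes 4
  Position 14 ')': depth becomes 3
  Position 15 ')': depth becomes 2
  Position 16 '(': depth becomes 3
  Position 17 '(': depth becomes 4
  Position 18 ')': depth becomes 3
  Position 19 ')': depth becomes 2
  Position 20 ')': depth becomes 1
  Position 21 ')': depth becomes 0
Maximum depth reached: 5

5


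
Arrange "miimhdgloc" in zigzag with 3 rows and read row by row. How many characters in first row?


Zigzag "miimhdgloc" into 3 rows:
Placing characters:
  'm' => row 0
  'i' => row 1
  'i' => row 2
  'm' => row 1
  'h' => row 0
  'd' => row 1
  'g' => row 2
  'l' => row 1
  'o' => row 0
  'c' => row 1
Rows:
  Row 0: "mho"
  Row 1: "imdlc"
  Row 2: "ig"
First row length: 3

3


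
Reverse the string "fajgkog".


Input: fajgkog
Reading characters right to left:
  Position 6: 'g'
  Position 5: 'o'
  Position 4: 'k'
  Position 3: 'g'
  Position 2: 'j'
  Position 1: 'a'
  Position 0: 'f'
Reversed: gokgjaf

gokgjaf


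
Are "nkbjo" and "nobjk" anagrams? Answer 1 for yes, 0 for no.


Strings: "nkbjo", "nobjk"
Sorted first:  bjkno
Sorted second: bjkno
Sorted forms match => anagrams

1


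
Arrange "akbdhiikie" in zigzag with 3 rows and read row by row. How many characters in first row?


Zigzag "akbdhiikie" into 3 rows:
Placing characters:
  'a' => row 0
  'k' => row 1
  'b' => row 2
  'd' => row 1
  'h' => row 0
  'i' => row 1
  'i' => row 2
  'k' => row 1
  'i' => row 0
  'e' => row 1
Rows:
  Row 0: "ahi"
  Row 1: "kdike"
  Row 2: "bi"
First row length: 3

3


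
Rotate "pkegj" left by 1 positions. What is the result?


Input: "pkegj", rotate left by 1
First 1 characters: "p"
Remaining characters: "kegj"
Concatenate remaining + first: "kegj" + "p" = "kegjp"

kegjp


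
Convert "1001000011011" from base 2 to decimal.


Input: "1001000011011" in base 2
Positional expansion:
  Digit '1' (value 1) x 2^12 = 4096
  Digit '0' (value 0) x 2^11 = 0
  Digit '0' (value 0) x 2^10 = 0
  Digit '1' (value 1) x 2^9 = 512
  Digit '0' (value 0) x 2^8 = 0
  Digit '0' (value 0) x 2^7 = 0
  Digit '0' (value 0) x 2^6 = 0
  Digit '0' (value 0) x 2^5 = 0
  Digit '1' (value 1) x 2^4 = 16
  Digit '1' (value 1) x 2^3 = 8
  Digit '0' (value 0) x 2^2 = 0
  Digit '1' (value 1) x 2^1 = 2
  Digit '1' (value 1) x 2^0 = 1
Sum = 4635

4635


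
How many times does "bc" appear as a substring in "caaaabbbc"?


Searching for "bc" in "caaaabbbc"
Scanning each position:
  Position 0: "ca" => no
  Position 1: "aa" => no
  Position 2: "aa" => no
  Position 3: "aa" => no
  Position 4: "ab" => no
  Position 5: "bb" => no
  Position 6: "bb" => no
  Position 7: "bc" => MATCH
Total occurrences: 1

1


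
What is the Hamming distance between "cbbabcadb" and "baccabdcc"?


Comparing "cbbabcadb" and "baccabdcc" position by position:
  Position 0: 'c' vs 'b' => differ
  Position 1: 'b' vs 'a' => differ
  Position 2: 'b' vs 'c' => differ
  Position 3: 'a' vs 'c' => differ
  Position 4: 'b' vs 'a' => differ
  Position 5: 'c' vs 'b' => differ
  Position 6: 'a' vs 'd' => differ
  Position 7: 'd' vs 'c' => differ
  Position 8: 'b' vs 'c' => differ
Total differences (Hamming distance): 9

9


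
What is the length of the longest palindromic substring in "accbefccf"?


Input: "accbefccf"
Checking substrings for palindromes:
  [5:9] "fccf" (len 4) => palindrome
  [1:3] "cc" (len 2) => palindrome
  [6:8] "cc" (len 2) => palindrome
Longest palindromic substring: "fccf" with length 4

4


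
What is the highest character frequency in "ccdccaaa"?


Input: ccdccaaa
Character counts:
  'a': 3
  'c': 4
  'd': 1
Maximum frequency: 4

4


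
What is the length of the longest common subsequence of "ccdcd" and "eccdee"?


LCS of "ccdcd" and "eccdee"
DP table:
           e    c    c    d    e    e
      0    0    0    0    0    0    0
  c   0    0    1    1    1    1    1
  c   0    0    1    2    2    2    2
  d   0    0    1    2    3    3    3
  c   0    0    1    2    3    3    3
  d   0    0    1    2    3    3    3
LCS length = dp[5][6] = 3

3


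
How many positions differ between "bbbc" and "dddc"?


Comparing "bbbc" and "dddc" position by position:
  Position 0: 'b' vs 'd' => DIFFER
  Position 1: 'b' vs 'd' => DIFFER
  Position 2: 'b' vs 'd' => DIFFER
  Position 3: 'c' vs 'c' => same
Positions that differ: 3

3


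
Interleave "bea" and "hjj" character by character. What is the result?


Interleaving "bea" and "hjj":
  Position 0: 'b' from first, 'h' from second => "bh"
  Position 1: 'e' from first, 'j' from second => "ej"
  Position 2: 'a' from first, 'j' from second => "aj"
Result: bhejaj

bhejaj


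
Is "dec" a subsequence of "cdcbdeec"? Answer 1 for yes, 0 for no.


Check if "dec" is a subsequence of "cdcbdeec"
Greedy scan:
  Position 0 ('c'): no match needed
  Position 1 ('d'): matches sub[0] = 'd'
  Position 2 ('c'): no match needed
  Position 3 ('b'): no match needed
  Position 4 ('d'): no match needed
  Position 5 ('e'): matches sub[1] = 'e'
  Position 6 ('e'): no match needed
  Position 7 ('c'): matches sub[2] = 'c'
All 3 characters matched => is a subsequence

1


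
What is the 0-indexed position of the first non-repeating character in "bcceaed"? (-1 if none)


Input: bcceaed
Character frequencies:
  'a': 1
  'b': 1
  'c': 2
  'd': 1
  'e': 2
Scanning left to right for freq == 1:
  Position 0 ('b'): unique! => answer = 0

0


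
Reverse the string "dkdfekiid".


Input: dkdfekiid
Reading characters right to left:
  Position 8: 'd'
  Position 7: 'i'
  Position 6: 'i'
  Position 5: 'k'
  Position 4: 'e'
  Position 3: 'f'
  Position 2: 'd'
  Position 1: 'k'
  Position 0: 'd'
Reversed: diikefdkd

diikefdkd


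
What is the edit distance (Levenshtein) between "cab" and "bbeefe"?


Computing edit distance: "cab" -> "bbeefe"
DP table:
           b    b    e    e    f    e
      0    1    2    3    4    5    6
  c   1    1    2    3    4    5    6
  a   2    2    2    3    4    5    6
  b   3    2    2    3    4    5    6
Edit distance = dp[3][6] = 6

6


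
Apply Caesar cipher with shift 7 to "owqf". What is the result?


Caesar cipher: shift "owqf" by 7
  'o' (pos 14) + 7 = pos 21 = 'v'
  'w' (pos 22) + 7 = pos 3 = 'd'
  'q' (pos 16) + 7 = pos 23 = 'x'
  'f' (pos 5) + 7 = pos 12 = 'm'
Result: vdxm

vdxm


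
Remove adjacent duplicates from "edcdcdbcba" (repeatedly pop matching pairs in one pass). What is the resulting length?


Input: edcdcdbcba
Stack-based adjacent duplicate removal:
  Read 'e': push. Stack: e
  Read 'd': push. Stack: ed
  Read 'c': push. Stack: edc
  Read 'd': push. Stack: edcd
  Read 'c': push. Stack: edcdc
  Read 'd': push. Stack: edcdcd
  Read 'b': push. Stack: edcdcdb
  Read 'c': push. Stack: edcdcdbc
  Read 'b': push. Stack: edcdcdbcb
  Read 'a': push. Stack: edcdcdbcba
Final stack: "edcdcdbcba" (length 10)

10


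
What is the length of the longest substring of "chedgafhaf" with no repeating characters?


Input: "chedgafhaf"
Sliding window (track last position of each char):
  Position 0 ('c'): window [0,0] length 1 -- new best
  Position 1 ('h'): window [0,1] length 2 -- new best
  Position 2 ('e'): window [0,2] length 3 -- new best
  Position 3 ('d'): window [0,3] length 4 -- new best
  Position 4 ('g'): window [0,4] length 5 -- new best
  Position 5 ('a'): window [0,5] length 6 -- new best
  Position 6 ('f'): window [0,6] length 7 -- new best
  Position 7 ('h'): repeat (last at 1), move window start to 2
  Position 7 ('h'): window [2,7] length 6
  Position 8 ('a'): repeat (last at 5), move window start to 6
  Position 8 ('a'): window [6,8] length 3
  Position 9 ('f'): repeat (last at 6), move window start to 7
  Position 9 ('f'): window [7,9] length 3
Longest substring with no repeats: "chedgaf" with length 7

7


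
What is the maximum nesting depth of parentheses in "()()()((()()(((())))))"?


Input: "()()()((()()(((())))))"
Tracking depth:
  Position 0 '(': depth becomes 1
  Position 1 ')': depth becomes 0
  Position 2 '(': depth becomes 1
  Position 3 ')': depth becomes 0
  Position 4 '(': depth becomes 1
  Position 5 ')': depth becomes 0
  Position 6 '(': depth becomes 1
  Position 7 '(': depth becomes 2
  Position 8 '(': depth becomes 3
  Position 9 ')': depth becomes 2
  Position 10 '(': depth becomes 3
  Position 11 ')': depth becomes 2
  Position 12 '(': depth becomes 3
  Position 13 '(': depth becomes 4
  Position 14 '(': depth becomes 5
  Position 15 '(': depth becomes 6
  Position 16 ')': depth becomes 5
  Position 17 ')': depth becomes 4
  Position 18 ')': depth becomes 3
  Position 19 ')': depth becomes 2
  Position 20 ')': depth becomes 1
  Position 21 ')': depth becomes 0
Maximum depth reached: 6

6


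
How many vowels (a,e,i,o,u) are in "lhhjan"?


Input: lhhjan
Checking each character:
  'l' at position 0: consonant
  'h' at position 1: consonant
  'h' at position 2: consonant
  'j' at position 3: consonant
  'a' at position 4: vowel (running total: 1)
  'n' at position 5: consonant
Total vowels: 1

1


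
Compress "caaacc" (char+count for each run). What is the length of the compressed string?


Input: caaacc
Runs:
  'c' x 1 => "c1"
  'a' x 3 => "a3"
  'c' x 2 => "c2"
Compressed: "c1a3c2"
Compressed length: 6

6


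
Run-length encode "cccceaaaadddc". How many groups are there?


Input: cccceaaaadddc
Scanning for consecutive runs:
  Group 1: 'c' x 4 (positions 0-3)
  Group 2: 'e' x 1 (positions 4-4)
  Group 3: 'a' x 4 (positions 5-8)
  Group 4: 'd' x 3 (positions 9-11)
  Group 5: 'c' x 1 (positions 12-12)
Total groups: 5

5


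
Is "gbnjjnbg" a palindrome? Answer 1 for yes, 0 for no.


Input: gbnjjnbg
Reversed: gbnjjnbg
  Compare pos 0 ('g') with pos 7 ('g'): match
  Compare pos 1 ('b') with pos 6 ('b'): match
  Compare pos 2 ('n') with pos 5 ('n'): match
  Compare pos 3 ('j') with pos 4 ('j'): match
Result: palindrome

1


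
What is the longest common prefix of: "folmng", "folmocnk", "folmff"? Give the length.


Words: folmng, folmocnk, folmff
  Position 0: all 'f' => match
  Position 1: all 'o' => match
  Position 2: all 'l' => match
  Position 3: all 'm' => match
  Position 4: ('n', 'o', 'f') => mismatch, stop
LCP = "folm" (length 4)

4


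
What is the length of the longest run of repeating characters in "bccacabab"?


Input: "bccacabab"
Scanning for longest run:
  Position 1 ('c'): new char, reset run to 1
  Position 2 ('c'): continues run of 'c', length=2
  Position 3 ('a'): new char, reset run to 1
  Position 4 ('c'): new char, reset run to 1
  Position 5 ('a'): new char, reset run to 1
  Position 6 ('b'): new char, reset run to 1
  Position 7 ('a'): new char, reset run to 1
  Position 8 ('b'): new char, reset run to 1
Longest run: 'c' with length 2

2


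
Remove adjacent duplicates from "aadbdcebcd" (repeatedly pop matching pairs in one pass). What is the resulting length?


Input: aadbdcebcd
Stack-based adjacent duplicate removal:
  Read 'a': push. Stack: a
  Read 'a': matches stack top 'a' => pop. Stack: (empty)
  Read 'd': push. Stack: d
  Read 'b': push. Stack: db
  Read 'd': push. Stack: dbd
  Read 'c': push. Stack: dbdc
  Read 'e': push. Stack: dbdce
  Read 'b': push. Stack: dbdceb
  Read 'c': push. Stack: dbdcebc
  Read 'd': push. Stack: dbdcebcd
Final stack: "dbdcebcd" (length 8)

8


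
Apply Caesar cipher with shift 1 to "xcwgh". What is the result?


Caesar cipher: shift "xcwgh" by 1
  'x' (pos 23) + 1 = pos 24 = 'y'
  'c' (pos 2) + 1 = pos 3 = 'd'
  'w' (pos 22) + 1 = pos 23 = 'x'
  'g' (pos 6) + 1 = pos 7 = 'h'
  'h' (pos 7) + 1 = pos 8 = 'i'
Result: ydxhi

ydxhi


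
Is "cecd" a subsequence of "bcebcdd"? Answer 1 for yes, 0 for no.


Check if "cecd" is a subsequence of "bcebcdd"
Greedy scan:
  Position 0 ('b'): no match needed
  Position 1 ('c'): matches sub[0] = 'c'
  Position 2 ('e'): matches sub[1] = 'e'
  Position 3 ('b'): no match needed
  Position 4 ('c'): matches sub[2] = 'c'
  Position 5 ('d'): matches sub[3] = 'd'
  Position 6 ('d'): no match needed
All 4 characters matched => is a subsequence

1


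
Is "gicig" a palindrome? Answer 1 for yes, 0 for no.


Input: gicig
Reversed: gicig
  Compare pos 0 ('g') with pos 4 ('g'): match
  Compare pos 1 ('i') with pos 3 ('i'): match
Result: palindrome

1


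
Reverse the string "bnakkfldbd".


Input: bnakkfldbd
Reading characters right to left:
  Position 9: 'd'
  Position 8: 'b'
  Position 7: 'd'
  Position 6: 'l'
  Position 5: 'f'
  Position 4: 'k'
  Position 3: 'k'
  Position 2: 'a'
  Position 1: 'n'
  Position 0: 'b'
Reversed: dbdlfkkanb

dbdlfkkanb


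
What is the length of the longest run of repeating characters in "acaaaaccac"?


Input: "acaaaaccac"
Scanning for longest run:
  Position 1 ('c'): new char, reset run to 1
  Position 2 ('a'): new char, reset run to 1
  Position 3 ('a'): continues run of 'a', length=2
  Position 4 ('a'): continues run of 'a', length=3
  Position 5 ('a'): continues run of 'a', length=4
  Position 6 ('c'): new char, reset run to 1
  Position 7 ('c'): continues run of 'c', length=2
  Position 8 ('a'): new char, reset run to 1
  Position 9 ('c'): new char, reset run to 1
Longest run: 'a' with length 4

4


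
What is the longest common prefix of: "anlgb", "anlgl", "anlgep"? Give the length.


Words: anlgb, anlgl, anlgep
  Position 0: all 'a' => match
  Position 1: all 'n' => match
  Position 2: all 'l' => match
  Position 3: all 'g' => match
  Position 4: ('b', 'l', 'e') => mismatch, stop
LCP = "anlg" (length 4)

4


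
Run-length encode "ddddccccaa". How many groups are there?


Input: ddddccccaa
Scanning for consecutive runs:
  Group 1: 'd' x 4 (positions 0-3)
  Group 2: 'c' x 4 (positions 4-7)
  Group 3: 'a' x 2 (positions 8-9)
Total groups: 3

3


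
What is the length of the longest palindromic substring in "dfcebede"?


Input: "dfcebede"
Checking substrings for palindromes:
  [3:6] "ebe" (len 3) => palindrome
  [5:8] "ede" (len 3) => palindrome
Longest palindromic substring: "ebe" with length 3

3


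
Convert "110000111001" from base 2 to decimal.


Input: "110000111001" in base 2
Positional expansion:
  Digit '1' (value 1) x 2^11 = 2048
  Digit '1' (value 1) x 2^10 = 1024
  Digit '0' (value 0) x 2^9 = 0
  Digit '0' (value 0) x 2^8 = 0
  Digit '0' (value 0) x 2^7 = 0
  Digit '0' (value 0) x 2^6 = 0
  Digit '1' (value 1) x 2^5 = 32
  Digit '1' (value 1) x 2^4 = 16
  Digit '1' (value 1) x 2^3 = 8
  Digit '0' (value 0) x 2^2 = 0
  Digit '0' (value 0) x 2^1 = 0
  Digit '1' (value 1) x 2^0 = 1
Sum = 3129

3129


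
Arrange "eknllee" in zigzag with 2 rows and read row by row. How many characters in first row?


Zigzag "eknllee" into 2 rows:
Placing characters:
  'e' => row 0
  'k' => row 1
  'n' => row 0
  'l' => row 1
  'l' => row 0
  'e' => row 1
  'e' => row 0
Rows:
  Row 0: "enle"
  Row 1: "kle"
First row length: 4

4


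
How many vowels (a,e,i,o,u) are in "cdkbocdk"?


Input: cdkbocdk
Checking each character:
  'c' at position 0: consonant
  'd' at position 1: consonant
  'k' at position 2: consonant
  'b' at position 3: consonant
  'o' at position 4: vowel (running total: 1)
  'c' at position 5: consonant
  'd' at position 6: consonant
  'k' at position 7: consonant
Total vowels: 1

1


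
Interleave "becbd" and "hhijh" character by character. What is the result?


Interleaving "becbd" and "hhijh":
  Position 0: 'b' from first, 'h' from second => "bh"
  Position 1: 'e' from first, 'h' from second => "eh"
  Position 2: 'c' from first, 'i' from second => "ci"
  Position 3: 'b' from first, 'j' from second => "bj"
  Position 4: 'd' from first, 'h' from second => "dh"
Result: bhehcibjdh

bhehcibjdh


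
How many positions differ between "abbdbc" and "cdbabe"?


Comparing "abbdbc" and "cdbabe" position by position:
  Position 0: 'a' vs 'c' => DIFFER
  Position 1: 'b' vs 'd' => DIFFER
  Position 2: 'b' vs 'b' => same
  Position 3: 'd' vs 'a' => DIFFER
  Position 4: 'b' vs 'b' => same
  Position 5: 'c' vs 'e' => DIFFER
Positions that differ: 4

4


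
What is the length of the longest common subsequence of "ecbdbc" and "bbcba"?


LCS of "ecbdbc" and "bbcba"
DP table:
           b    b    c    b    a
      0    0    0    0    0    0
  e   0    0    0    0    0    0
  c   0    0    0    1    1    1
  b   0    1    1    1    2    2
  d   0    1    1    1    2    2
  b   0    1    2    2    2    2
  c   0    1    2    3    3    3
LCS length = dp[6][5] = 3

3


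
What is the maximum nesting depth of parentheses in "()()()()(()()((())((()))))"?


Input: "()()()()(()()((())((()))))"
Tracking depth:
  Position 0 '(': depth becomes 1
  Position 1 ')': depth becomes 0
  Position 2 '(': depth becomes 1
  Position 3 ')': depth becomes 0
  Position 4 '(': depth becomes 1
  Position 5 ')': depth becomes 0
  Position 6 '(': depth becomes 1
  Position 7 ')': depth becomes 0
  Position 8 '(': depth becomes 1
  Position 9 '(': depth becomes 2
  Position 10 ')': depth becomes 1
  Position 11 '(': depth becomes 2
  Position 12 ')': depth becomes 1
  Position 13 '(': depth becomes 2
  Position 14 '(': depth becomes 3
  Position 15 '(': depth becomes 4
  Position 16 ')': depth becomes 3
  Position 17 ')': depth becomes 2
  Position 18 '(': depth becomes 3
  Position 19 '(': depth becomes 4
  Position 20 '(': depth becomes 5
  Position 21 ')': depth becomes 4
  Position 22 ')': depth becomes 3
  Position 23 ')': depth becomes 2
  Position 24 ')': depth becomes 1
  Position 25 ')': depth becomes 0
Maximum depth reached: 5

5


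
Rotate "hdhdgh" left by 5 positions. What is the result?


Input: "hdhdgh", rotate left by 5
First 5 characters: "hdhdg"
Remaining characters: "h"
Concatenate remaining + first: "h" + "hdhdg" = "hhdhdg"

hhdhdg


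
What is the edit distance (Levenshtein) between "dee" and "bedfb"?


Computing edit distance: "dee" -> "bedfb"
DP table:
           b    e    d    f    b
      0    1    2    3    4    5
  d   1    1    2    2    3    4
  e   2    2    1    2    3    4
  e   3    3    2    2    3    4
Edit distance = dp[3][5] = 4

4


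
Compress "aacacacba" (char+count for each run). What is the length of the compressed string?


Input: aacacacba
Runs:
  'a' x 2 => "a2"
  'c' x 1 => "c1"
  'a' x 1 => "a1"
  'c' x 1 => "c1"
  'a' x 1 => "a1"
  'c' x 1 => "c1"
  'b' x 1 => "b1"
  'a' x 1 => "a1"
Compressed: "a2c1a1c1a1c1b1a1"
Compressed length: 16

16


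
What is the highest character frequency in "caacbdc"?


Input: caacbdc
Character counts:
  'a': 2
  'b': 1
  'c': 3
  'd': 1
Maximum frequency: 3

3


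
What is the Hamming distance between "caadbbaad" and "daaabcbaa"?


Comparing "caadbbaad" and "daaabcbaa" position by position:
  Position 0: 'c' vs 'd' => differ
  Position 1: 'a' vs 'a' => same
  Position 2: 'a' vs 'a' => same
  Position 3: 'd' vs 'a' => differ
  Position 4: 'b' vs 'b' => same
  Position 5: 'b' vs 'c' => differ
  Position 6: 'a' vs 'b' => differ
  Position 7: 'a' vs 'a' => same
  Position 8: 'd' vs 'a' => differ
Total differences (Hamming distance): 5

5


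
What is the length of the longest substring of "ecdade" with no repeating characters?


Input: "ecdade"
Sliding window (track last position of each char):
  Position 0 ('e'): window [0,0] length 1 -- new best
  Position 1 ('c'): window [0,1] length 2 -- new best
  Position 2 ('d'): window [0,2] length 3 -- new best
  Position 3 ('a'): window [0,3] length 4 -- new best
  Position 4 ('d'): repeat (last at 2), move window start to 3
  Position 4 ('d'): window [3,4] length 2
  Position 5 ('e'): window [3,5] length 3
Longest substring with no repeats: "ecda" with length 4

4


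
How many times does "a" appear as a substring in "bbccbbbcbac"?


Searching for "a" in "bbccbbbcbac"
Scanning each position:
  Position 0: "b" => no
  Position 1: "b" => no
  Position 2: "c" => no
  Position 3: "c" => no
  Position 4: "b" => no
  Position 5: "b" => no
  Position 6: "b" => no
  Position 7: "c" => no
  Position 8: "b" => no
  Position 9: "a" => MATCH
  Position 10: "c" => no
Total occurrences: 1

1


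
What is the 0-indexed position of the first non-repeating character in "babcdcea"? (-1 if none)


Input: babcdcea
Character frequencies:
  'a': 2
  'b': 2
  'c': 2
  'd': 1
  'e': 1
Scanning left to right for freq == 1:
  Position 0 ('b'): freq=2, skip
  Position 1 ('a'): freq=2, skip
  Position 2 ('b'): freq=2, skip
  Position 3 ('c'): freq=2, skip
  Position 4 ('d'): unique! => answer = 4

4


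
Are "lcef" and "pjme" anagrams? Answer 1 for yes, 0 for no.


Strings: "lcef", "pjme"
Sorted first:  cefl
Sorted second: ejmp
Differ at position 0: 'c' vs 'e' => not anagrams

0


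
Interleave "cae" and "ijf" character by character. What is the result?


Interleaving "cae" and "ijf":
  Position 0: 'c' from first, 'i' from second => "ci"
  Position 1: 'a' from first, 'j' from second => "aj"
  Position 2: 'e' from first, 'f' from second => "ef"
Result: ciajef

ciajef


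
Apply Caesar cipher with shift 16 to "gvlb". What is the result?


Caesar cipher: shift "gvlb" by 16
  'g' (pos 6) + 16 = pos 22 = 'w'
  'v' (pos 21) + 16 = pos 11 = 'l'
  'l' (pos 11) + 16 = pos 1 = 'b'
  'b' (pos 1) + 16 = pos 17 = 'r'
Result: wlbr

wlbr


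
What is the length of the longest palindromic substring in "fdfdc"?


Input: "fdfdc"
Checking substrings for palindromes:
  [0:3] "fdf" (len 3) => palindrome
  [1:4] "dfd" (len 3) => palindrome
Longest palindromic substring: "fdf" with length 3

3


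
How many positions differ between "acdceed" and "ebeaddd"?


Comparing "acdceed" and "ebeaddd" position by position:
  Position 0: 'a' vs 'e' => DIFFER
  Position 1: 'c' vs 'b' => DIFFER
  Position 2: 'd' vs 'e' => DIFFER
  Position 3: 'c' vs 'a' => DIFFER
  Position 4: 'e' vs 'd' => DIFFER
  Position 5: 'e' vs 'd' => DIFFER
  Position 6: 'd' vs 'd' => same
Positions that differ: 6

6


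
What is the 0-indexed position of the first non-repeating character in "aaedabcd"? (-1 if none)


Input: aaedabcd
Character frequencies:
  'a': 3
  'b': 1
  'c': 1
  'd': 2
  'e': 1
Scanning left to right for freq == 1:
  Position 0 ('a'): freq=3, skip
  Position 1 ('a'): freq=3, skip
  Position 2 ('e'): unique! => answer = 2

2


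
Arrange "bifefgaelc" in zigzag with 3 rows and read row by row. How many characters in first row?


Zigzag "bifefgaelc" into 3 rows:
Placing characters:
  'b' => row 0
  'i' => row 1
  'f' => row 2
  'e' => row 1
  'f' => row 0
  'g' => row 1
  'a' => row 2
  'e' => row 1
  'l' => row 0
  'c' => row 1
Rows:
  Row 0: "bfl"
  Row 1: "iegec"
  Row 2: "fa"
First row length: 3

3
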